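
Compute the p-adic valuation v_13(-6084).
v_13(-6084) = 2

v_13(n) is the largest exponent k such that 13^k divides n. Factor out: -6084 = -13^2 · 36. (Sign doesn't affect v_p.) So v_13(-6084) = 2.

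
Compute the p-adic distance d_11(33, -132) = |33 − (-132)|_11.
d_11(33, -132) = 1/11

Step 1 — x − y = 33 − (-132) = 165. Step 2 — v_11(165) = 1 (factor: 165 = (11^1 · 15); the sign does not affect v_p). Step 3 — |x − y|_11 = 11^{-1} = 1/11.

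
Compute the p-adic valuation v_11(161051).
v_11(161051) = 5

v_11(n) is the largest exponent k such that 11^k divides n. Factor out: 161051 = 11^5 · 1. (Sign doesn't affect v_p.) So v_11(161051) = 5.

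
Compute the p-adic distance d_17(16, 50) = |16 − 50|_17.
d_17(16, 50) = 1/17

Step 1 — x − y = 16 − 50 = -34. Step 2 — v_17(-34) = 1 (factor: -34 = −(17^1 · 2); the sign does not affect v_p). Step 3 — |x − y|_17 = 17^{-1} = 1/17.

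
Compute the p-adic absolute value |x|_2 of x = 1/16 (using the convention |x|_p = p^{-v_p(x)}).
|1/16|_2 = 16

Step 1 — compute v_2(x) by factoring powers of 2 out of the numerator and denominator: v_2(1/16) = -4. Step 2 — apply |x|_p = p^{-v_p(x)} = 2^{4} = 16.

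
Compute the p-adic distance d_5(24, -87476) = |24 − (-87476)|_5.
d_5(24, -87476) = 1/3125

Step 1 — x − y = 24 − (-87476) = 87500. Step 2 — v_5(87500) = 5 (factor: 87500 = (5^5 · 28); the sign does not affect v_p). Step 3 — |x − y|_5 = 5^{-5} = 1/3125.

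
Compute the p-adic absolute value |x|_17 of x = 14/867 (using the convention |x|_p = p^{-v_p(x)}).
|14/867|_17 = 289

Step 1 — compute v_17(x) by factoring powers of 17 out of the numerator and denominator: v_17(14/867) = -2. Step 2 — apply |x|_p = p^{-v_p(x)} = 17^{2} = 289.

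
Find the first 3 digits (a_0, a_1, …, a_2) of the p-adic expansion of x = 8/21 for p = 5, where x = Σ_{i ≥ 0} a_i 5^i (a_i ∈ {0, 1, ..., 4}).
(a_0, …, a_2) = (3, 4, 1)

v_5(8/21) = 0 (numerator and denominator both coprime to 5), so x ∈ ℤ_5^×. Compute digits iteratively via a_i = x_i mod 5, x_{i+1} = (x_i − a_i)/5, with x_0 = x:
  x_0 = 8/21;  a_0 = 3;  x_1 = (x_0 − 3)/5 = -11/21
  x_1 = -11/21;  a_1 = 4;  x_2 = (x_1 − 4)/5 = -19/21
  x_2 = -19/21;  a_2 = 1;  x_3 = (x_2 − 1)/5 = -8/21
Digits: (3, 4, 1).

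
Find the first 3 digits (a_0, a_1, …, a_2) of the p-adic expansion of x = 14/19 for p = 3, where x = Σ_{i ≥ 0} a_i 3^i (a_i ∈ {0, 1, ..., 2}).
(a_0, …, a_2) = (2, 1, 0)

v_3(14/19) = 0 (numerator and denominator both coprime to 3), so x ∈ ℤ_3^×. Compute digits iteratively via a_i = x_i mod 3, x_{i+1} = (x_i − a_i)/3, with x_0 = x:
  x_0 = 14/19;  a_0 = 2;  x_1 = (x_0 − 2)/3 = -8/19
  x_1 = -8/19;  a_1 = 1;  x_2 = (x_1 − 1)/3 = -9/19
  x_2 = -9/19;  a_2 = 0;  x_3 = (x_2 − 0)/3 = -3/19
Digits: (2, 1, 0).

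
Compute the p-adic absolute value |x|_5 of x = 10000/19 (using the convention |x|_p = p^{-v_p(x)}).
|10000/19|_5 = 1/625

Step 1 — compute v_5(x) by factoring powers of 5 out of the numerator and denominator: v_5(10000/19) = 4. Step 2 — apply |x|_p = p^{-v_p(x)} = 5^{-4} = 1/625.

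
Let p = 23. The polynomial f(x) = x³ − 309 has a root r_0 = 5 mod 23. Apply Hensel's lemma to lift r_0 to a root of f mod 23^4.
r_3 = 275821 (mod 279841)

Hensel: r_{i+1} = r_i − f(r_i)/f′(r_i) mod 23^{i+2}, where f′(x) = 3x². Iterate:
  r_0 = 5 (mod 23)
  r_1 = 212 (mod 529)
  r_2 = 8147 (mod 12167)
  r_3 = 275821 (mod 279841)
Final: r = 275821 with f(r) ≡ 0 mod 23^4.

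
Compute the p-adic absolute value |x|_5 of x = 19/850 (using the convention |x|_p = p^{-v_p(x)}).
|19/850|_5 = 25

Step 1 — compute v_5(x) by factoring powers of 5 out of the numerator and denominator: v_5(19/850) = -2. Step 2 — apply |x|_p = p^{-v_p(x)} = 5^{2} = 25.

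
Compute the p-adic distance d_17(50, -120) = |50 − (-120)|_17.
d_17(50, -120) = 1/17

Step 1 — x − y = 50 − (-120) = 170. Step 2 — v_17(170) = 1 (factor: 170 = (17^1 · 10); the sign does not affect v_p). Step 3 — |x − y|_17 = 17^{-1} = 1/17.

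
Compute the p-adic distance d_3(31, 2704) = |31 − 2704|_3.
d_3(31, 2704) = 1/243

Step 1 — x − y = 31 − 2704 = -2673. Step 2 — v_3(-2673) = 5 (factor: -2673 = −(3^5 · 11); the sign does not affect v_p). Step 3 — |x − y|_3 = 3^{-5} = 1/243.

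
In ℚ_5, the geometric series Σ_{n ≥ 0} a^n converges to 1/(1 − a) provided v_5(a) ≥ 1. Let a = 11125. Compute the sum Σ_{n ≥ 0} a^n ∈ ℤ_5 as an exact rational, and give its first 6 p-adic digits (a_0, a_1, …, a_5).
Σ a^n = 1/(1 − a) = -1/11124;  first 6 digits = (1, 0, 0, 4, 2, 3)

v_5(a) = 3 ≥ 1, so the series converges in ℤ_5 to 1/(1 − a) = 1/(1 − 11125) = -1/11124. Expand this rational in ℤ_5: compute digits iteratively via d_i = x_i mod 5, x_{i+1} = (x_i − d_i)/5. The first 6 digits are (1, 0, 0, 4, 2, 3).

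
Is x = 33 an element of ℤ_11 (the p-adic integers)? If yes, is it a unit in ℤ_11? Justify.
x ∈ ℤ_11 but not a unit; v_11(x) = 1 > 0

ℤ_11 = {x ∈ ℚ_11 : v_11(x) ≥ 0} and ℤ_11^× = {x ∈ ℤ_11 : v_11(x) = 0}. Here v_11(33) = v_11(num) − v_11(den) = 1; compare against these criteria.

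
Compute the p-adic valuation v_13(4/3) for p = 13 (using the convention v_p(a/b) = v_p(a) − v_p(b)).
v_13(4/3) = 0

Factor powers of 13 from the numerator and denominator of the reduced fraction: 4 = 13^0 · 4 and 3 = 13^0 · 3. Apply v_p(a/b) = v_p(a) − v_p(b): v_13(4/3) = 0 − 0 = 0.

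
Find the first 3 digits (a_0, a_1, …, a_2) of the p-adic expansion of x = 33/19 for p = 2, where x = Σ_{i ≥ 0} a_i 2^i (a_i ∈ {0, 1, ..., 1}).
(a_0, …, a_2) = (1, 1, 0)

v_2(33/19) = 0 (numerator and denominator both coprime to 2), so x ∈ ℤ_2^×. Compute digits iteratively via a_i = x_i mod 2, x_{i+1} = (x_i − a_i)/2, with x_0 = x:
  x_0 = 33/19;  a_0 = 1;  x_1 = (x_0 − 1)/2 = 7/19
  x_1 = 7/19;  a_1 = 1;  x_2 = (x_1 − 1)/2 = -6/19
  x_2 = -6/19;  a_2 = 0;  x_3 = (x_2 − 0)/2 = -3/19
Digits: (1, 1, 0).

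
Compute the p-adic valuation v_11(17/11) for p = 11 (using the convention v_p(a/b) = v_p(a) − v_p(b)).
v_11(17/11) = -1

Factor powers of 11 from the numerator and denominator of the reduced fraction: 17 = 11^0 · 17 and 11 = 11^1 · 1. Apply v_p(a/b) = v_p(a) − v_p(b): v_11(17/11) = 0 − 1 = -1.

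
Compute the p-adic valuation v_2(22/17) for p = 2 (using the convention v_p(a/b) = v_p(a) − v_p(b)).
v_2(22/17) = 1

Factor powers of 2 from the numerator and denominator of the reduced fraction: 22 = 2^1 · 11 and 17 = 2^0 · 17. Apply v_p(a/b) = v_p(a) − v_p(b): v_2(22/17) = 1 − 0 = 1.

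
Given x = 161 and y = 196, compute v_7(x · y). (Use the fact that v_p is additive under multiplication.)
v_7(31556) = 3

v_p(x) = 1 (factor: 161 = 7^1 · 23); v_p(y) = 2 (factor: 196 = 7^2 · 4). Additivity: v_p(xy) = v_p(x) + v_p(y) = 1 + 2 = 3. (Direct check: xy = 31556 = 7^3 · (92).)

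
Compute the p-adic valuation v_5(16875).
v_5(16875) = 4

v_5(n) is the largest exponent k such that 5^k divides n. Factor out: 16875 = 5^4 · 27. (Sign doesn't affect v_p.) So v_5(16875) = 4.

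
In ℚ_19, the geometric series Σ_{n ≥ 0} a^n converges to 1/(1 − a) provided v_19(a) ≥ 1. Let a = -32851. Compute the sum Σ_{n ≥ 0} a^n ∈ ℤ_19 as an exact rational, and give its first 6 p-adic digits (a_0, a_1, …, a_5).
Σ a^n = 1/(1 − a) = 1/32852;  first 6 digits = (1, 0, 4, 14, 15, 17)

v_19(a) = 2 ≥ 1, so the series converges in ℤ_19 to 1/(1 − a) = 1/(1 − (-32851)) = 1/32852. Expand this rational in ℤ_19: compute digits iteratively via d_i = x_i mod 19, x_{i+1} = (x_i − d_i)/19. The first 6 digits are (1, 0, 4, 14, 15, 17).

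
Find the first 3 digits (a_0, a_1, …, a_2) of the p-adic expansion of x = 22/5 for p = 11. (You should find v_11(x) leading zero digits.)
(a_0, …, a_2) = (0, 7, 6)

v_11(22/5) = 1, so a_0 = ... = a_0 = 0. Factor out: x = 11^1 · u with u = 2/5 a unit in ℤ_11. Expand u iteratively via a_{v+i} = u_i mod 11, u_{i+1} = (u_i − a_{v+i})/11:
  u_0 = 2/5;  a_1 = 7;  u_1 = (u_0 − 7)/11 = -3/5
  u_1 = -3/5;  a_2 = 6;  u_2 = (u_1 − 6)/11 = -3/5
Digits: (0, 7, 6).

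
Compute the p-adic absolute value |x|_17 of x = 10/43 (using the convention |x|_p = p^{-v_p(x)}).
|10/43|_17 = 1

Step 1 — compute v_17(x) by factoring powers of 17 out of the numerator and denominator: v_17(10/43) = 0. Step 2 — apply |x|_p = p^{-v_p(x)} = 17^{0} = 1.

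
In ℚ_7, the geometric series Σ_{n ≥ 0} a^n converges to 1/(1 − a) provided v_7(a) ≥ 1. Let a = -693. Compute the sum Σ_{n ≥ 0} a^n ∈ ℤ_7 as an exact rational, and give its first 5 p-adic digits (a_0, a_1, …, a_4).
Σ a^n = 1/(1 − a) = 1/694;  first 5 digits = (1, 6, 0, 4, 4)

v_7(a) = 1 ≥ 1, so the series converges in ℤ_7 to 1/(1 − a) = 1/(1 − (-693)) = 1/694. Expand this rational in ℤ_7: compute digits iteratively via d_i = x_i mod 7, x_{i+1} = (x_i − d_i)/7. The first 5 digits are (1, 6, 0, 4, 4).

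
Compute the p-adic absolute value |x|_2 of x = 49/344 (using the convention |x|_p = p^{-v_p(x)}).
|49/344|_2 = 8

Step 1 — compute v_2(x) by factoring powers of 2 out of the numerator and denominator: v_2(49/344) = -3. Step 2 — apply |x|_p = p^{-v_p(x)} = 2^{3} = 8.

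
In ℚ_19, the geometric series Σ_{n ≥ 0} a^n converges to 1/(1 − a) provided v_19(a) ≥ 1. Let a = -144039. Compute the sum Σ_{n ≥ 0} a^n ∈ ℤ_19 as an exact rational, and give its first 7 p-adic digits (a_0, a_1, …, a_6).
Σ a^n = 1/(1 − a) = 1/144040;  first 7 digits = (1, 0, 0, 17, 17, 18, 3)

v_19(a) = 3 ≥ 1, so the series converges in ℤ_19 to 1/(1 − a) = 1/(1 − (-144039)) = 1/144040. Expand this rational in ℤ_19: compute digits iteratively via d_i = x_i mod 19, x_{i+1} = (x_i − d_i)/19. The first 7 digits are (1, 0, 0, 17, 17, 18, 3).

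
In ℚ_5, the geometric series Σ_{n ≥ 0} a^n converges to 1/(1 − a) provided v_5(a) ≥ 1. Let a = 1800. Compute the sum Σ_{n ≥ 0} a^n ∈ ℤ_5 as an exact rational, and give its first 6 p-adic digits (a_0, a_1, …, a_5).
Σ a^n = 1/(1 − a) = -1/1799;  first 6 digits = (1, 0, 2, 4, 1, 2)

v_5(a) = 2 ≥ 1, so the series converges in ℤ_5 to 1/(1 − a) = 1/(1 − 1800) = -1/1799. Expand this rational in ℤ_5: compute digits iteratively via d_i = x_i mod 5, x_{i+1} = (x_i − d_i)/5. The first 6 digits are (1, 0, 2, 4, 1, 2).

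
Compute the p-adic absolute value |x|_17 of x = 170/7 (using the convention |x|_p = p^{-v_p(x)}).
|170/7|_17 = 1/17

Step 1 — compute v_17(x) by factoring powers of 17 out of the numerator and denominator: v_17(170/7) = 1. Step 2 — apply |x|_p = p^{-v_p(x)} = 17^{-1} = 1/17.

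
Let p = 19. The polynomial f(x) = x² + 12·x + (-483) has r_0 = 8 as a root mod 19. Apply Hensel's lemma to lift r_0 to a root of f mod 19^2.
r_1 = 84 (mod 361)

Hensel: r_{i+1} = r_i − f(r_i)·(f′(r_i))^{-1} mod 19^{i+2}, f′(x) = 2x + 12. Iterate:
  r_0 = 8 (mod 19)
  r_1 = 84 (mod 361)
Final: r = 84 satisfies f(r) ≡ 0 mod 19^2.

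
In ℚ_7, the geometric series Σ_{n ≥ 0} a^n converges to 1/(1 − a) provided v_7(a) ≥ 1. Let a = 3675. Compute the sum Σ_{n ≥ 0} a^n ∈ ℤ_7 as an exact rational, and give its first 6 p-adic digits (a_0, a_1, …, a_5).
Σ a^n = 1/(1 − a) = -1/3674;  first 6 digits = (1, 0, 5, 3, 5, 5)

v_7(a) = 2 ≥ 1, so the series converges in ℤ_7 to 1/(1 − a) = 1/(1 − 3675) = -1/3674. Expand this rational in ℤ_7: compute digits iteratively via d_i = x_i mod 7, x_{i+1} = (x_i − d_i)/7. The first 6 digits are (1, 0, 5, 3, 5, 5).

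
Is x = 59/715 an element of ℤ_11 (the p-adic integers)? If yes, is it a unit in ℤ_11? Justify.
x ∉ ℤ_11 (v_11(x) = -1 < 0)

ℤ_11 = {x ∈ ℚ_11 : v_11(x) ≥ 0} and ℤ_11^× = {x ∈ ℤ_11 : v_11(x) = 0}. Here v_11(59/715) = v_11(num) − v_11(den) = -1; compare against these criteria.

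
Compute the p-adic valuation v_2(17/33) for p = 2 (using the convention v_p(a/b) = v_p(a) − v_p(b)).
v_2(17/33) = 0

Factor powers of 2 from the numerator and denominator of the reduced fraction: 17 = 2^0 · 17 and 33 = 2^0 · 33. Apply v_p(a/b) = v_p(a) − v_p(b): v_2(17/33) = 0 − 0 = 0.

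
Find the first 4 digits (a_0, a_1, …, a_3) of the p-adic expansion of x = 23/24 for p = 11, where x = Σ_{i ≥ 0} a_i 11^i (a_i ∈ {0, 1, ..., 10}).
(a_0, …, a_3) = (6, 0, 5, 0)

v_11(23/24) = 0 (numerator and denominator both coprime to 11), so x ∈ ℤ_11^×. Compute digits iteratively via a_i = x_i mod 11, x_{i+1} = (x_i − a_i)/11, with x_0 = x:
  x_0 = 23/24;  a_0 = 6;  x_1 = (x_0 − 6)/11 = -11/24
  x_1 = -11/24;  a_1 = 0;  x_2 = (x_1 − 0)/11 = -1/24
  x_2 = -1/24;  a_2 = 5;  x_3 = (x_2 − 5)/11 = -11/24
  x_3 = -11/24;  a_3 = 0;  x_4 = (x_3 − 0)/11 = -1/24
Digits: (6, 0, 5, 0).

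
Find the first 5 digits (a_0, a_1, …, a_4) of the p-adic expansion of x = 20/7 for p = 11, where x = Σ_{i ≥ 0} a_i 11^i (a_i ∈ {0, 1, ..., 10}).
(a_0, …, a_4) = (6, 6, 1, 3, 6)

v_11(20/7) = 0 (numerator and denominator both coprime to 11), so x ∈ ℤ_11^×. Compute digits iteratively via a_i = x_i mod 11, x_{i+1} = (x_i − a_i)/11, with x_0 = x:
  x_0 = 20/7;  a_0 = 6;  x_1 = (x_0 − 6)/11 = -2/7
  x_1 = -2/7;  a_1 = 6;  x_2 = (x_1 − 6)/11 = -4/7
  x_2 = -4/7;  a_2 = 1;  x_3 = (x_2 − 1)/11 = -1/7
  x_3 = -1/7;  a_3 = 3;  x_4 = (x_3 − 3)/11 = -2/7
  x_4 = -2/7;  a_4 = 6;  x_5 = (x_4 − 6)/11 = -4/7
Digits: (6, 6, 1, 3, 6).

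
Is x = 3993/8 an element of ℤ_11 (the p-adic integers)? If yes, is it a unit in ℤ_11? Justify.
x ∈ ℤ_11 but not a unit; v_11(x) = 3 > 0

ℤ_11 = {x ∈ ℚ_11 : v_11(x) ≥ 0} and ℤ_11^× = {x ∈ ℤ_11 : v_11(x) = 0}. Here v_11(3993/8) = v_11(num) − v_11(den) = 3; compare against these criteria.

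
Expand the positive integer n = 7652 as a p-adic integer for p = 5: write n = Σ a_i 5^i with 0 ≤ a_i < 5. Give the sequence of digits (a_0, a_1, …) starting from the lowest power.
(a_0, a_1, …) = (2, 0, 1, 1, 2, 2)

Repeated division by 5 gives the digits low-to-high: 7652 = 2 + 1·5^2 + 1·5^3 + 2·5^4 + 2·5^5. Digit sequence: (2, 0, 1, 1, 2, 2).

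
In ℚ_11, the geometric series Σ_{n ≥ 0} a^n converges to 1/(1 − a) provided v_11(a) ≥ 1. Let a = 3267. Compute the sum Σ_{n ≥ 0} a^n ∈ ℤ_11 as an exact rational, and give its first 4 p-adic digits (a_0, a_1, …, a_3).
Σ a^n = 1/(1 − a) = -1/3266;  first 4 digits = (1, 0, 5, 2)

v_11(a) = 2 ≥ 1, so the series converges in ℤ_11 to 1/(1 − a) = 1/(1 − 3267) = -1/3266. Expand this rational in ℤ_11: compute digits iteratively via d_i = x_i mod 11, x_{i+1} = (x_i − d_i)/11. The first 4 digits are (1, 0, 5, 2).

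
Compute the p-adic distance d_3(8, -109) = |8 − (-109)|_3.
d_3(8, -109) = 1/9

Step 1 — x − y = 8 − (-109) = 117. Step 2 — v_3(117) = 2 (factor: 117 = (3^2 · 13); the sign does not affect v_p). Step 3 — |x − y|_3 = 3^{-2} = 1/9.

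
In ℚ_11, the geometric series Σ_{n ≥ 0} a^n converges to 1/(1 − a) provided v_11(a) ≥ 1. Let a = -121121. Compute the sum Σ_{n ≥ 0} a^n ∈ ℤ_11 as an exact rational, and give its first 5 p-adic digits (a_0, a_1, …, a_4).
Σ a^n = 1/(1 − a) = 1/121122;  first 5 digits = (1, 0, 0, 8, 2)

v_11(a) = 3 ≥ 1, so the series converges in ℤ_11 to 1/(1 − a) = 1/(1 − (-121121)) = 1/121122. Expand this rational in ℤ_11: compute digits iteratively via d_i = x_i mod 11, x_{i+1} = (x_i − d_i)/11. The first 5 digits are (1, 0, 0, 8, 2).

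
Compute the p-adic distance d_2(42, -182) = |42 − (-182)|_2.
d_2(42, -182) = 1/32

Step 1 — x − y = 42 − (-182) = 224. Step 2 — v_2(224) = 5 (factor: 224 = (2^5 · 7); the sign does not affect v_p). Step 3 — |x − y|_2 = 2^{-5} = 1/32.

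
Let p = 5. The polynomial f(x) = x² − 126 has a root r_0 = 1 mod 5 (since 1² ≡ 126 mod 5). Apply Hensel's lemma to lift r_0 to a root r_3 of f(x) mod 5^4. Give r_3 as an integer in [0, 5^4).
r_3 = 376 (mod 625)

Hensel's recurrence: r_{i+1} = r_i − f(r_i)·(f′(r_i))^{-1} mod 5^{i+2}, with f′(x) = 2x. Iterate:
  r_0 = 1 (mod 5)
  r_1 = 1 (mod 25)
  r_2 = 1 (mod 125)
  r_3 = 376 (mod 625)
Final: r_3 = 376, and one checks f(r_3) ≡ 0 mod 5^4.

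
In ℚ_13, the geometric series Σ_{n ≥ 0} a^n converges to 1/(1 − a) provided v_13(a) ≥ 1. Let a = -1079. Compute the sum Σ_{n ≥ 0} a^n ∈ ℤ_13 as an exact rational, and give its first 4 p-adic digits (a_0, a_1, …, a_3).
Σ a^n = 1/(1 − a) = 1/1080;  first 4 digits = (1, 8, 5, 1)

v_13(a) = 1 ≥ 1, so the series converges in ℤ_13 to 1/(1 − a) = 1/(1 − (-1079)) = 1/1080. Expand this rational in ℤ_13: compute digits iteratively via d_i = x_i mod 13, x_{i+1} = (x_i − d_i)/13. The first 4 digits are (1, 8, 5, 1).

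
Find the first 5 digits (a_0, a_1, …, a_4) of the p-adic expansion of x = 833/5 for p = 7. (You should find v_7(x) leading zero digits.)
(a_0, …, a_4) = (0, 0, 2, 3, 1)

v_7(833/5) = 2, so a_0 = ... = a_1 = 0. Factor out: x = 7^2 · u with u = 17/5 a unit in ℤ_7. Expand u iteratively via a_{v+i} = u_i mod 7, u_{i+1} = (u_i − a_{v+i})/7:
  u_0 = 17/5;  a_2 = 2;  u_1 = (u_0 − 2)/7 = 1/5
  u_1 = 1/5;  a_3 = 3;  u_2 = (u_1 − 3)/7 = -2/5
  u_2 = -2/5;  a_4 = 1;  u_3 = (u_2 − 1)/7 = -1/5
Digits: (0, 0, 2, 3, 1).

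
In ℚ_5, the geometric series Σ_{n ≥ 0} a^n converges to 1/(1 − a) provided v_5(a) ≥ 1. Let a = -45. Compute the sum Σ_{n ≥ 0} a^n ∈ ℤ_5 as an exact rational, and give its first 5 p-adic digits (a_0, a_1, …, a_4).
Σ a^n = 1/(1 − a) = 1/46;  first 5 digits = (1, 1, 4, 1, 3)

v_5(a) = 1 ≥ 1, so the series converges in ℤ_5 to 1/(1 − a) = 1/(1 − (-45)) = 1/46. Expand this rational in ℤ_5: compute digits iteratively via d_i = x_i mod 5, x_{i+1} = (x_i − d_i)/5. The first 5 digits are (1, 1, 4, 1, 3).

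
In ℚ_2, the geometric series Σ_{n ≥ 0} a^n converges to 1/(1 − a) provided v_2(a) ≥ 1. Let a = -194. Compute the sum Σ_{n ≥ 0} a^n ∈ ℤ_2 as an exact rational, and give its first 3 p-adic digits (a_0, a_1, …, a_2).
Σ a^n = 1/(1 − a) = 1/195;  first 3 digits = (1, 1, 0)

v_2(a) = 1 ≥ 1, so the series converges in ℤ_2 to 1/(1 − a) = 1/(1 − (-194)) = 1/195. Expand this rational in ℤ_2: compute digits iteratively via d_i = x_i mod 2, x_{i+1} = (x_i − d_i)/2. The first 3 digits are (1, 1, 0).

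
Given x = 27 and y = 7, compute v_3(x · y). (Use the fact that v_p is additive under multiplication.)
v_3(189) = 3

v_p(x) = 3 (factor: 27 = 3^3 · 1); v_p(y) = 0 (factor: 7 = 3^0 · 7). Additivity: v_p(xy) = v_p(x) + v_p(y) = 3 + 0 = 3. (Direct check: xy = 189 = 3^3 · (7).)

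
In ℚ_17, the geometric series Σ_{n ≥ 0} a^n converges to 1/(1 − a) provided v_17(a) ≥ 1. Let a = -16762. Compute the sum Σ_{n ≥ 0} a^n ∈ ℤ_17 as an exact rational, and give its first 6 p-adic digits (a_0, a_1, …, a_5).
Σ a^n = 1/(1 − a) = 1/16763;  first 6 digits = (1, 0, 10, 13, 14, 10)

v_17(a) = 2 ≥ 1, so the series converges in ℤ_17 to 1/(1 − a) = 1/(1 − (-16762)) = 1/16763. Expand this rational in ℤ_17: compute digits iteratively via d_i = x_i mod 17, x_{i+1} = (x_i − d_i)/17. The first 6 digits are (1, 0, 10, 13, 14, 10).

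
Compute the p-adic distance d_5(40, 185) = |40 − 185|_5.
d_5(40, 185) = 1/5

Step 1 — x − y = 40 − 185 = -145. Step 2 — v_5(-145) = 1 (factor: -145 = −(5^1 · 29); the sign does not affect v_p). Step 3 — |x − y|_5 = 5^{-1} = 1/5.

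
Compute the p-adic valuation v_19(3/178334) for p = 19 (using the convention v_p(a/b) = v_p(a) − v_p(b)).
v_19(3/178334) = -3

Factor powers of 19 from the numerator and denominator of the reduced fraction: 3 = 19^0 · 3 and 178334 = 19^3 · 26. Apply v_p(a/b) = v_p(a) − v_p(b): v_19(3/178334) = 0 − 3 = -3.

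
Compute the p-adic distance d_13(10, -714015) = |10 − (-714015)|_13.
d_13(10, -714015) = 1/28561

Step 1 — x − y = 10 − (-714015) = 714025. Step 2 — v_13(714025) = 4 (factor: 714025 = (13^4 · 25); the sign does not affect v_p). Step 3 — |x − y|_13 = 13^{-4} = 1/28561.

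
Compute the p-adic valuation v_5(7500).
v_5(7500) = 4

v_5(n) is the largest exponent k such that 5^k divides n. Factor out: 7500 = 5^4 · 12. (Sign doesn't affect v_p.) So v_5(7500) = 4.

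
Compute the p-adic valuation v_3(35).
v_3(35) = 0

v_3(n) is the largest exponent k such that 3^k divides n. Factor out: 35 = 3^0 · 35. (Sign doesn't affect v_p.) So v_3(35) = 0.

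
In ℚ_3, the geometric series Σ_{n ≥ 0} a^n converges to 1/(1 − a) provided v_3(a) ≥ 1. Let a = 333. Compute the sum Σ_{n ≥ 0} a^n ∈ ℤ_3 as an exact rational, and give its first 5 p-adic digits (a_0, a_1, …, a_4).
Σ a^n = 1/(1 − a) = -1/332;  first 5 digits = (1, 0, 1, 0, 2)

v_3(a) = 2 ≥ 1, so the series converges in ℤ_3 to 1/(1 − a) = 1/(1 − 333) = -1/332. Expand this rational in ℤ_3: compute digits iteratively via d_i = x_i mod 3, x_{i+1} = (x_i − d_i)/3. The first 5 digits are (1, 0, 1, 0, 2).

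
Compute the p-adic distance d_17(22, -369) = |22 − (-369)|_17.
d_17(22, -369) = 1/17

Step 1 — x − y = 22 − (-369) = 391. Step 2 — v_17(391) = 1 (factor: 391 = (17^1 · 23); the sign does not affect v_p). Step 3 — |x − y|_17 = 17^{-1} = 1/17.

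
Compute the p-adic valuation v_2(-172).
v_2(-172) = 2

v_2(n) is the largest exponent k such that 2^k divides n. Factor out: -172 = -2^2 · 43. (Sign doesn't affect v_p.) So v_2(-172) = 2.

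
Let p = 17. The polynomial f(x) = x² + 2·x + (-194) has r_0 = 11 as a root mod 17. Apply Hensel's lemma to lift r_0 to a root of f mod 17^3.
r_2 = 3445 (mod 4913)

Hensel: r_{i+1} = r_i − f(r_i)·(f′(r_i))^{-1} mod 17^{i+2}, f′(x) = 2x + 2. Iterate:
  r_0 = 11 (mod 17)
  r_1 = 266 (mod 289)
  r_2 = 3445 (mod 4913)
Final: r = 3445 satisfies f(r) ≡ 0 mod 17^3.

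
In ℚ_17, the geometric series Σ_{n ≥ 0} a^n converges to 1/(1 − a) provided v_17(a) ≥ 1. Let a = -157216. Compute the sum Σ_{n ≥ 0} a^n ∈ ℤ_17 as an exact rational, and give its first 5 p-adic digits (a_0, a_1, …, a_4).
Σ a^n = 1/(1 − a) = 1/157217;  first 5 digits = (1, 0, 0, 2, 15)

v_17(a) = 3 ≥ 1, so the series converges in ℤ_17 to 1/(1 − a) = 1/(1 − (-157216)) = 1/157217. Expand this rational in ℤ_17: compute digits iteratively via d_i = x_i mod 17, x_{i+1} = (x_i − d_i)/17. The first 5 digits are (1, 0, 0, 2, 15).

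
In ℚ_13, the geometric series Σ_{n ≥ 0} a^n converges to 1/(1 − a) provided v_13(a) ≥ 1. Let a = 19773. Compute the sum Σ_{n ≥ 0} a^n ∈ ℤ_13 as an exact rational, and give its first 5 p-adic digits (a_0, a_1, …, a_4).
Σ a^n = 1/(1 − a) = -1/19772;  first 5 digits = (1, 0, 0, 9, 0)

v_13(a) = 3 ≥ 1, so the series converges in ℤ_13 to 1/(1 − a) = 1/(1 − 19773) = -1/19772. Expand this rational in ℤ_13: compute digits iteratively via d_i = x_i mod 13, x_{i+1} = (x_i − d_i)/13. The first 5 digits are (1, 0, 0, 9, 0).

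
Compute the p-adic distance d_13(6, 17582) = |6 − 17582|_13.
d_13(6, 17582) = 1/2197

Step 1 — x − y = 6 − 17582 = -17576. Step 2 — v_13(-17576) = 3 (factor: -17576 = −(13^3 · 8); the sign does not affect v_p). Step 3 — |x − y|_13 = 13^{-3} = 1/2197.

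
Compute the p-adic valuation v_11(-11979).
v_11(-11979) = 3

v_11(n) is the largest exponent k such that 11^k divides n. Factor out: -11979 = -11^3 · 9. (Sign doesn't affect v_p.) So v_11(-11979) = 3.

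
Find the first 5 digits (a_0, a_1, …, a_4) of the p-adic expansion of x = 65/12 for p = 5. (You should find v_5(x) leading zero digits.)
(a_0, …, a_4) = (0, 4, 4, 2, 4)

v_5(65/12) = 1, so a_0 = ... = a_0 = 0. Factor out: x = 5^1 · u with u = 13/12 a unit in ℤ_5. Expand u iteratively via a_{v+i} = u_i mod 5, u_{i+1} = (u_i − a_{v+i})/5:
  u_0 = 13/12;  a_1 = 4;  u_1 = (u_0 − 4)/5 = -7/12
  u_1 = -7/12;  a_2 = 4;  u_2 = (u_1 − 4)/5 = -11/12
  u_2 = -11/12;  a_3 = 2;  u_3 = (u_2 − 2)/5 = -7/12
  u_3 = -7/12;  a_4 = 4;  u_4 = (u_3 − 4)/5 = -11/12
Digits: (0, 4, 4, 2, 4).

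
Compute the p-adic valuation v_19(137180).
v_19(137180) = 3

v_19(n) is the largest exponent k such that 19^k divides n. Factor out: 137180 = 19^3 · 20. (Sign doesn't affect v_p.) So v_19(137180) = 3.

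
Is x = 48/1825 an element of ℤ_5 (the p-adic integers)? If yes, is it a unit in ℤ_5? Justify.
x ∉ ℤ_5 (v_5(x) = -2 < 0)

ℤ_5 = {x ∈ ℚ_5 : v_5(x) ≥ 0} and ℤ_5^× = {x ∈ ℤ_5 : v_5(x) = 0}. Here v_5(48/1825) = v_5(num) − v_5(den) = -2; compare against these criteria.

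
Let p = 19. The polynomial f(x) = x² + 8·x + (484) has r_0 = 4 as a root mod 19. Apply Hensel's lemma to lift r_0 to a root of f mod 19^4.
r_3 = 13057 (mod 130321)

Hensel: r_{i+1} = r_i − f(r_i)·(f′(r_i))^{-1} mod 19^{i+2}, f′(x) = 2x + 8. Iterate:
  r_0 = 4 (mod 19)
  r_1 = 61 (mod 361)
  r_2 = 6198 (mod 6859)
  r_3 = 13057 (mod 130321)
Final: r = 13057 satisfies f(r) ≡ 0 mod 19^4.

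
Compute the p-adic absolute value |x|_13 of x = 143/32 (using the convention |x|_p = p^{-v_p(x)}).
|143/32|_13 = 1/13

Step 1 — compute v_13(x) by factoring powers of 13 out of the numerator and denominator: v_13(143/32) = 1. Step 2 — apply |x|_p = p^{-v_p(x)} = 13^{-1} = 1/13.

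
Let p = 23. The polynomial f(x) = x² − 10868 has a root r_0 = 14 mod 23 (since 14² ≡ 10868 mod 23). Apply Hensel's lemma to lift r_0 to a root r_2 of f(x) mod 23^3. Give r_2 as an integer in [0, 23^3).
r_2 = 244 (mod 12167)

Hensel's recurrence: r_{i+1} = r_i − f(r_i)·(f′(r_i))^{-1} mod 23^{i+2}, with f′(x) = 2x. Iterate:
  r_0 = 14 (mod 23)
  r_1 = 244 (mod 529)
  r_2 = 244 (mod 12167)
Final: r_2 = 244, and one checks f(r_2) ≡ 0 mod 23^3.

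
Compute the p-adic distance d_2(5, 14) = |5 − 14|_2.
d_2(5, 14) = 1

Step 1 — x − y = 5 − 14 = -9. Step 2 — v_2(-9) = 0 (factor: -9 = −(2^0 · 9); the sign does not affect v_p). Step 3 — |x − y|_2 = 2^{0} = 1.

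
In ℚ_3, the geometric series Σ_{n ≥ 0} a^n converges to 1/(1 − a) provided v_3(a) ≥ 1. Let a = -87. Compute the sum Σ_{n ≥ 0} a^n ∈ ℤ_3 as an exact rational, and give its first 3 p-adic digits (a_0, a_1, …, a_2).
Σ a^n = 1/(1 − a) = 1/88;  first 3 digits = (1, 1, 0)

v_3(a) = 1 ≥ 1, so the series converges in ℤ_3 to 1/(1 − a) = 1/(1 − (-87)) = 1/88. Expand this rational in ℤ_3: compute digits iteratively via d_i = x_i mod 3, x_{i+1} = (x_i − d_i)/3. The first 3 digits are (1, 1, 0).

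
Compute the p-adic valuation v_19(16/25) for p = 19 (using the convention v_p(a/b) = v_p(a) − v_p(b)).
v_19(16/25) = 0

Factor powers of 19 from the numerator and denominator of the reduced fraction: 16 = 19^0 · 16 and 25 = 19^0 · 25. Apply v_p(a/b) = v_p(a) − v_p(b): v_19(16/25) = 0 − 0 = 0.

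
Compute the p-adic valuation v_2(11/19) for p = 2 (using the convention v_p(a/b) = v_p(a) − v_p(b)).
v_2(11/19) = 0

Factor powers of 2 from the numerator and denominator of the reduced fraction: 11 = 2^0 · 11 and 19 = 2^0 · 19. Apply v_p(a/b) = v_p(a) − v_p(b): v_2(11/19) = 0 − 0 = 0.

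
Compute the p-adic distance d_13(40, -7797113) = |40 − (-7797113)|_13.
d_13(40, -7797113) = 1/371293

Step 1 — x − y = 40 − (-7797113) = 7797153. Step 2 — v_13(7797153) = 5 (factor: 7797153 = (13^5 · 21); the sign does not affect v_p). Step 3 — |x − y|_13 = 13^{-5} = 1/371293.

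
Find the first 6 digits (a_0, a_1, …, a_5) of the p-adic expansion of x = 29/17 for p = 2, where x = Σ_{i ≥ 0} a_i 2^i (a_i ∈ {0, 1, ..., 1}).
(a_0, …, a_5) = (1, 0, 1, 1, 0, 0)

v_2(29/17) = 0 (numerator and denominator both coprime to 2), so x ∈ ℤ_2^×. Compute digits iteratively via a_i = x_i mod 2, x_{i+1} = (x_i − a_i)/2, with x_0 = x:
  x_0 = 29/17;  a_0 = 1;  x_1 = (x_0 − 1)/2 = 6/17
  x_1 = 6/17;  a_1 = 0;  x_2 = (x_1 − 0)/2 = 3/17
  x_2 = 3/17;  a_2 = 1;  x_3 = (x_2 − 1)/2 = -7/17
  x_3 = -7/17;  a_3 = 1;  x_4 = (x_3 − 1)/2 = -12/17
  x_4 = -12/17;  a_4 = 0;  x_5 = (x_4 − 0)/2 = -6/17
  x_5 = -6/17;  a_5 = 0;  x_6 = (x_5 − 0)/2 = -3/17
Digits: (1, 0, 1, 1, 0, 0).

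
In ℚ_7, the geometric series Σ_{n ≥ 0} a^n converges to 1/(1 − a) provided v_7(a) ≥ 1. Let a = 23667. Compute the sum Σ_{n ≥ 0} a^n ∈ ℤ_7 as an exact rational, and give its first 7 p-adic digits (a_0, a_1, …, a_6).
Σ a^n = 1/(1 − a) = -1/23666;  first 7 digits = (1, 0, 0, 6, 2, 1, 1)

v_7(a) = 3 ≥ 1, so the series converges in ℤ_7 to 1/(1 − a) = 1/(1 − 23667) = -1/23666. Expand this rational in ℤ_7: compute digits iteratively via d_i = x_i mod 7, x_{i+1} = (x_i − d_i)/7. The first 7 digits are (1, 0, 0, 6, 2, 1, 1).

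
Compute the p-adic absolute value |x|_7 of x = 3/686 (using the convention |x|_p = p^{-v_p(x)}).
|3/686|_7 = 343

Step 1 — compute v_7(x) by factoring powers of 7 out of the numerator and denominator: v_7(3/686) = -3. Step 2 — apply |x|_p = p^{-v_p(x)} = 7^{3} = 343.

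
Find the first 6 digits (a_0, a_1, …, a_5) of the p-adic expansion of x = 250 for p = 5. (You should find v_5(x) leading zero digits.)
(a_0, …, a_5) = (0, 0, 0, 2, 0, 0)

v_5(250) = 3, so a_0 = ... = a_2 = 0. Factor out: x = 5^3 · u with u = 2 a unit in ℤ_5. Expand u iteratively via a_{v+i} = u_i mod 5, u_{i+1} = (u_i − a_{v+i})/5:
  u_0 = 2;  a_3 = 2;  u_1 = (u_0 − 2)/5 = 0
  u_1 = 0;  a_4 = 0;  u_2 = (u_1 − 0)/5 = 0
  u_2 = 0;  a_5 = 0;  u_3 = (u_2 − 0)/5 = 0
Digits: (0, 0, 0, 2, 0, 0).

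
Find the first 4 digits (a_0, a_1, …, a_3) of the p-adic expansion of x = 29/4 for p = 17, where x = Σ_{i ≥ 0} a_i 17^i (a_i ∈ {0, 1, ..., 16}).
(a_0, …, a_3) = (3, 13, 12, 12)

v_17(29/4) = 0 (numerator and denominator both coprime to 17), so x ∈ ℤ_17^×. Compute digits iteratively via a_i = x_i mod 17, x_{i+1} = (x_i − a_i)/17, with x_0 = x:
  x_0 = 29/4;  a_0 = 3;  x_1 = (x_0 − 3)/17 = 1/4
  x_1 = 1/4;  a_1 = 13;  x_2 = (x_1 − 13)/17 = -3/4
  x_2 = -3/4;  a_2 = 12;  x_3 = (x_2 − 12)/17 = -3/4
  x_3 = -3/4;  a_3 = 12;  x_4 = (x_3 − 12)/17 = -3/4
Digits: (3, 13, 12, 12).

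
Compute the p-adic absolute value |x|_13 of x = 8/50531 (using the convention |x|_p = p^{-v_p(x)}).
|8/50531|_13 = 2197

Step 1 — compute v_13(x) by factoring powers of 13 out of the numerator and denominator: v_13(8/50531) = -3. Step 2 — apply |x|_p = p^{-v_p(x)} = 13^{3} = 2197.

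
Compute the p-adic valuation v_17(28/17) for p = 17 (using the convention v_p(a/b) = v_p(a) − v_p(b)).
v_17(28/17) = -1

Factor powers of 17 from the numerator and denominator of the reduced fraction: 28 = 17^0 · 28 and 17 = 17^1 · 1. Apply v_p(a/b) = v_p(a) − v_p(b): v_17(28/17) = 0 − 1 = -1.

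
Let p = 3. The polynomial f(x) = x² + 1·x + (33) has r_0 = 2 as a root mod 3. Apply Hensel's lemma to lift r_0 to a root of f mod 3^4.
r_3 = 14 (mod 81)

Hensel: r_{i+1} = r_i − f(r_i)·(f′(r_i))^{-1} mod 3^{i+2}, f′(x) = 2x + 1. Iterate:
  r_0 = 2 (mod 3)
  r_1 = 5 (mod 9)
  r_2 = 14 (mod 27)
  r_3 = 14 (mod 81)
Final: r = 14 satisfies f(r) ≡ 0 mod 3^4.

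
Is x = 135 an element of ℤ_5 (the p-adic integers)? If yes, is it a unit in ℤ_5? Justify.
x ∈ ℤ_5 but not a unit; v_5(x) = 1 > 0

ℤ_5 = {x ∈ ℚ_5 : v_5(x) ≥ 0} and ℤ_5^× = {x ∈ ℤ_5 : v_5(x) = 0}. Here v_5(135) = v_5(num) − v_5(den) = 1; compare against these criteria.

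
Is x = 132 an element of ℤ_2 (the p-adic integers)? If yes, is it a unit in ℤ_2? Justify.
x ∈ ℤ_2 but not a unit; v_2(x) = 2 > 0

ℤ_2 = {x ∈ ℚ_2 : v_2(x) ≥ 0} and ℤ_2^× = {x ∈ ℤ_2 : v_2(x) = 0}. Here v_2(132) = v_2(num) − v_2(den) = 2; compare against these criteria.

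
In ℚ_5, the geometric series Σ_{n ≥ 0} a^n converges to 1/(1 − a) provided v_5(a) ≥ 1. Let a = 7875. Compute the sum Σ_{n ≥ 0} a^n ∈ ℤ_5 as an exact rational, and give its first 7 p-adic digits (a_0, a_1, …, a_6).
Σ a^n = 1/(1 − a) = -1/7874;  first 7 digits = (1, 0, 0, 3, 2, 2, 4)

v_5(a) = 3 ≥ 1, so the series converges in ℤ_5 to 1/(1 − a) = 1/(1 − 7875) = -1/7874. Expand this rational in ℤ_5: compute digits iteratively via d_i = x_i mod 5, x_{i+1} = (x_i − d_i)/5. The first 7 digits are (1, 0, 0, 3, 2, 2, 4).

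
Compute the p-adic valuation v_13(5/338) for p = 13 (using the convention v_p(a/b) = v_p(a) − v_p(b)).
v_13(5/338) = -2

Factor powers of 13 from the numerator and denominator of the reduced fraction: 5 = 13^0 · 5 and 338 = 13^2 · 2. Apply v_p(a/b) = v_p(a) − v_p(b): v_13(5/338) = 0 − 2 = -2.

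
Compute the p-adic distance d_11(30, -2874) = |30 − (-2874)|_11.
d_11(30, -2874) = 1/121

Step 1 — x − y = 30 − (-2874) = 2904. Step 2 — v_11(2904) = 2 (factor: 2904 = (11^2 · 24); the sign does not affect v_p). Step 3 — |x − y|_11 = 11^{-2} = 1/121.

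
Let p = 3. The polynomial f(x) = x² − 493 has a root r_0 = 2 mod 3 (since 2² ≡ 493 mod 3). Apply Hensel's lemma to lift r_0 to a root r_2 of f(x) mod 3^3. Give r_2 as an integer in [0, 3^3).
r_2 = 14 (mod 27)

Hensel's recurrence: r_{i+1} = r_i − f(r_i)·(f′(r_i))^{-1} mod 3^{i+2}, with f′(x) = 2x. Iterate:
  r_0 = 2 (mod 3)
  r_1 = 5 (mod 9)
  r_2 = 14 (mod 27)
Final: r_2 = 14, and one checks f(r_2) ≡ 0 mod 3^3.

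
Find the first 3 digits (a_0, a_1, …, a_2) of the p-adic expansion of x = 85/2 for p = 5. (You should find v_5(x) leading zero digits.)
(a_0, …, a_2) = (0, 1, 4)

v_5(85/2) = 1, so a_0 = ... = a_0 = 0. Factor out: x = 5^1 · u with u = 17/2 a unit in ℤ_5. Expand u iteratively via a_{v+i} = u_i mod 5, u_{i+1} = (u_i − a_{v+i})/5:
  u_0 = 17/2;  a_1 = 1;  u_1 = (u_0 − 1)/5 = 3/2
  u_1 = 3/2;  a_2 = 4;  u_2 = (u_1 − 4)/5 = -1/2
Digits: (0, 1, 4).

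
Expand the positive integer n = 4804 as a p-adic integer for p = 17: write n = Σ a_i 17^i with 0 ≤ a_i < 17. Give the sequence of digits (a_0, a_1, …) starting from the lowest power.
(a_0, a_1, …) = (10, 10, 16)

Repeated division by 17 gives the digits low-to-high: 4804 = 10 + 10·17^1 + 16·17^2. Digit sequence: (10, 10, 16).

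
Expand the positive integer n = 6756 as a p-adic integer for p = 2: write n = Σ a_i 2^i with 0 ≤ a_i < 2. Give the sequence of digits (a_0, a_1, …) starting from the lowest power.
(a_0, a_1, …) = (0, 0, 1, 0, 0, 1, 1, 0, 0, 1, 0, 1, 1)

Repeated division by 2 gives the digits low-to-high: 6756 = 1·2^2 + 1·2^5 + 1·2^6 + 1·2^9 + 1·2^11 + 1·2^12. Digit sequence: (0, 0, 1, 0, 0, 1, 1, 0, 0, 1, 0, 1, 1).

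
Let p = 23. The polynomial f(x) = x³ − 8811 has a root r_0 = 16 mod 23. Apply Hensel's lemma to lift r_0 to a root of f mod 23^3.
r_2 = 1833 (mod 12167)

Hensel: r_{i+1} = r_i − f(r_i)/f′(r_i) mod 23^{i+2}, where f′(x) = 3x². Iterate:
  r_0 = 16 (mod 23)
  r_1 = 246 (mod 529)
  r_2 = 1833 (mod 12167)
Final: r = 1833 with f(r) ≡ 0 mod 23^3.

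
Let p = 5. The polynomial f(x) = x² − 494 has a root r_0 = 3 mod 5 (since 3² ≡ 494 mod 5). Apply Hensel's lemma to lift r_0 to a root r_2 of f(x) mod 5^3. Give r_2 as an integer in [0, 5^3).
r_2 = 88 (mod 125)

Hensel's recurrence: r_{i+1} = r_i − f(r_i)·(f′(r_i))^{-1} mod 5^{i+2}, with f′(x) = 2x. Iterate:
  r_0 = 3 (mod 5)
  r_1 = 13 (mod 25)
  r_2 = 88 (mod 125)
Final: r_2 = 88, and one checks f(r_2) ≡ 0 mod 5^3.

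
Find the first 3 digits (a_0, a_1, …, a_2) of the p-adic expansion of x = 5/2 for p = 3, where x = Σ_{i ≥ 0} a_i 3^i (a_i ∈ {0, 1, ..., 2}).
(a_0, …, a_2) = (1, 2, 1)

v_3(5/2) = 0 (numerator and denominator both coprime to 3), so x ∈ ℤ_3^×. Compute digits iteratively via a_i = x_i mod 3, x_{i+1} = (x_i − a_i)/3, with x_0 = x:
  x_0 = 5/2;  a_0 = 1;  x_1 = (x_0 − 1)/3 = 1/2
  x_1 = 1/2;  a_1 = 2;  x_2 = (x_1 − 2)/3 = -1/2
  x_2 = -1/2;  a_2 = 1;  x_3 = (x_2 − 1)/3 = -1/2
Digits: (1, 2, 1).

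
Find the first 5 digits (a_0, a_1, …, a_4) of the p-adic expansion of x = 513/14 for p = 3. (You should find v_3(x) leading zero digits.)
(a_0, …, a_4) = (0, 0, 0, 2, 0)

v_3(513/14) = 3, so a_0 = ... = a_2 = 0. Factor out: x = 3^3 · u with u = 19/14 a unit in ℤ_3. Expand u iteratively via a_{v+i} = u_i mod 3, u_{i+1} = (u_i − a_{v+i})/3:
  u_0 = 19/14;  a_3 = 2;  u_1 = (u_0 − 2)/3 = -3/14
  u_1 = -3/14;  a_4 = 0;  u_2 = (u_1 − 0)/3 = -1/14
Digits: (0, 0, 0, 2, 0).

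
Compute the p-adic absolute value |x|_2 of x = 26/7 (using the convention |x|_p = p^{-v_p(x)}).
|26/7|_2 = 1/2

Step 1 — compute v_2(x) by factoring powers of 2 out of the numerator and denominator: v_2(26/7) = 1. Step 2 — apply |x|_p = p^{-v_p(x)} = 2^{-1} = 1/2.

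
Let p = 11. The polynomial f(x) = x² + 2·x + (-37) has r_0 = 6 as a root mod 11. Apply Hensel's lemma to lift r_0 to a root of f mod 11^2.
r_1 = 83 (mod 121)

Hensel: r_{i+1} = r_i − f(r_i)·(f′(r_i))^{-1} mod 11^{i+2}, f′(x) = 2x + 2. Iterate:
  r_0 = 6 (mod 11)
  r_1 = 83 (mod 121)
Final: r = 83 satisfies f(r) ≡ 0 mod 11^2.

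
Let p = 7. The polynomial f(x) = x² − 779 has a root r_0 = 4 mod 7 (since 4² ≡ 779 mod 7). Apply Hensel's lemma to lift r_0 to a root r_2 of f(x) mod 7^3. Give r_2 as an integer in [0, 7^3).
r_2 = 130 (mod 343)

Hensel's recurrence: r_{i+1} = r_i − f(r_i)·(f′(r_i))^{-1} mod 7^{i+2}, with f′(x) = 2x. Iterate:
  r_0 = 4 (mod 7)
  r_1 = 32 (mod 49)
  r_2 = 130 (mod 343)
Final: r_2 = 130, and one checks f(r_2) ≡ 0 mod 7^3.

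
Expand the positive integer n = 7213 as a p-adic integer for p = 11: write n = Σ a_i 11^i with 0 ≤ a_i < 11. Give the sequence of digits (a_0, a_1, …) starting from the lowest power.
(a_0, a_1, …) = (8, 6, 4, 5)

Repeated division by 11 gives the digits low-to-high: 7213 = 8 + 6·11^1 + 4·11^2 + 5·11^3. Digit sequence: (8, 6, 4, 5).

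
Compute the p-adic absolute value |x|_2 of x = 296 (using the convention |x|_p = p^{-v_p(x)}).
|296|_2 = 1/8

Step 1 — compute v_2(x) by factoring powers of 2 out of the numerator and denominator: v_2(296) = 3. Step 2 — apply |x|_p = p^{-v_p(x)} = 2^{-3} = 1/8.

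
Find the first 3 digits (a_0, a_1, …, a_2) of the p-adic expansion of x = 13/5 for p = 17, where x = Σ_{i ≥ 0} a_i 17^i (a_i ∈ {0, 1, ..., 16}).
(a_0, …, a_2) = (6, 10, 13)

v_17(13/5) = 0 (numerator and denominator both coprime to 17), so x ∈ ℤ_17^×. Compute digits iteratively via a_i = x_i mod 17, x_{i+1} = (x_i − a_i)/17, with x_0 = x:
  x_0 = 13/5;  a_0 = 6;  x_1 = (x_0 − 6)/17 = -1/5
  x_1 = -1/5;  a_1 = 10;  x_2 = (x_1 − 10)/17 = -3/5
  x_2 = -3/5;  a_2 = 13;  x_3 = (x_2 − 13)/17 = -4/5
Digits: (6, 10, 13).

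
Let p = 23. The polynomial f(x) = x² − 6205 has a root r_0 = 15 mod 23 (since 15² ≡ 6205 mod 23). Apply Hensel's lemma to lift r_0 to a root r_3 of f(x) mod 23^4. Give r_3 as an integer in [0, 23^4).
r_3 = 11147 (mod 279841)

Hensel's recurrence: r_{i+1} = r_i − f(r_i)·(f′(r_i))^{-1} mod 23^{i+2}, with f′(x) = 2x. Iterate:
  r_0 = 15 (mod 23)
  r_1 = 38 (mod 529)
  r_2 = 11147 (mod 12167)
  r_3 = 11147 (mod 279841)
Final: r_3 = 11147, and one checks f(r_3) ≡ 0 mod 23^4.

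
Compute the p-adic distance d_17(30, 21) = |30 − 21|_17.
d_17(30, 21) = 1

Step 1 — x − y = 30 − 21 = 9. Step 2 — v_17(9) = 0 (factor: 9 = (17^0 · 9); the sign does not affect v_p). Step 3 — |x − y|_17 = 17^{0} = 1.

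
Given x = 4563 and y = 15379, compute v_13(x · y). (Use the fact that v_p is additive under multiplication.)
v_13(70174377) = 5

v_p(x) = 2 (factor: 4563 = 13^2 · 27); v_p(y) = 3 (factor: 15379 = 13^3 · 7). Additivity: v_p(xy) = v_p(x) + v_p(y) = 2 + 3 = 5. (Direct check: xy = 70174377 = 13^5 · (189).)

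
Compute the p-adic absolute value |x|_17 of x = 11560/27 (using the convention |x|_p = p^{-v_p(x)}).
|11560/27|_17 = 1/289

Step 1 — compute v_17(x) by factoring powers of 17 out of the numerator and denominator: v_17(11560/27) = 2. Step 2 — apply |x|_p = p^{-v_p(x)} = 17^{-2} = 1/289.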